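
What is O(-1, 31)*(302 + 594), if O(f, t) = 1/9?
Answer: 896/9 ≈ 99.556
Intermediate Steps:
O(f, t) = ⅑
O(-1, 31)*(302 + 594) = (302 + 594)/9 = (⅑)*896 = 896/9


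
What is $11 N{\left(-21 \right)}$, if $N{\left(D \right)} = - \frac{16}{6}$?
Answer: $- \frac{88}{3} \approx -29.333$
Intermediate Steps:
$N{\left(D \right)} = - \frac{8}{3}$ ($N{\left(D \right)} = \left(-16\right) \frac{1}{6} = - \frac{8}{3}$)
$11 N{\left(-21 \right)} = 11 \left(- \frac{8}{3}\right) = - \frac{88}{3}$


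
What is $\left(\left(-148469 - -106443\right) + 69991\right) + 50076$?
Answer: $78041$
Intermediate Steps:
$\left(\left(-148469 - -106443\right) + 69991\right) + 50076 = \left(\left(-148469 + 106443\right) + 69991\right) + 50076 = \left(-42026 + 69991\right) + 50076 = 27965 + 50076 = 78041$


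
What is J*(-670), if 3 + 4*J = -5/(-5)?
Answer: 335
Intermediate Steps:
J = -½ (J = -¾ + (-5/(-5))/4 = -¾ + (-5*(-⅕))/4 = -¾ + (¼)*1 = -¾ + ¼ = -½ ≈ -0.50000)
J*(-670) = -½*(-670) = 335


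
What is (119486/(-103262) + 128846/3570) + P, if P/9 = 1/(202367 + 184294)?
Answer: 414962626525651/11878397984145 ≈ 34.934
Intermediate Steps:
P = 3/128887 (P = 9/(202367 + 184294) = 9/386661 = 9*(1/386661) = 3/128887 ≈ 2.3276e-5)
(119486/(-103262) + 128846/3570) + P = (119486/(-103262) + 128846/3570) + 3/128887 = (119486*(-1/103262) + 128846*(1/3570)) + 3/128887 = (-59743/51631 + 64423/1785) + 3/128887 = 3219582658/92161335 + 3/128887 = 414962626525651/11878397984145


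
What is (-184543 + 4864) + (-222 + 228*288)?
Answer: -114237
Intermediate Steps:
(-184543 + 4864) + (-222 + 228*288) = -179679 + (-222 + 65664) = -179679 + 65442 = -114237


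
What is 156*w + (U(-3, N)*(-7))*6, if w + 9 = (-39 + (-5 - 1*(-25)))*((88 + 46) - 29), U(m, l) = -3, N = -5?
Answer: -312498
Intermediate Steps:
w = -2004 (w = -9 + (-39 + (-5 - 1*(-25)))*((88 + 46) - 29) = -9 + (-39 + (-5 + 25))*(134 - 29) = -9 + (-39 + 20)*105 = -9 - 19*105 = -9 - 1995 = -2004)
156*w + (U(-3, N)*(-7))*6 = 156*(-2004) - 3*(-7)*6 = -312624 + 21*6 = -312624 + 126 = -312498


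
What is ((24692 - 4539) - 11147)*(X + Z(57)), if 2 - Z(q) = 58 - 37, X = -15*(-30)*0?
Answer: -171114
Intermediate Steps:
X = 0 (X = 450*0 = 0)
Z(q) = -19 (Z(q) = 2 - (58 - 37) = 2 - 1*21 = 2 - 21 = -19)
((24692 - 4539) - 11147)*(X + Z(57)) = ((24692 - 4539) - 11147)*(0 - 19) = (20153 - 11147)*(-19) = 9006*(-19) = -171114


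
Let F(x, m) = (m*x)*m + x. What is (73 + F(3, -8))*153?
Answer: 41004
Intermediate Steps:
F(x, m) = x + x*m**2 (F(x, m) = x*m**2 + x = x + x*m**2)
(73 + F(3, -8))*153 = (73 + 3*(1 + (-8)**2))*153 = (73 + 3*(1 + 64))*153 = (73 + 3*65)*153 = (73 + 195)*153 = 268*153 = 41004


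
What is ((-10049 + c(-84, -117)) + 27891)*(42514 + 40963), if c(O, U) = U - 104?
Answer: 1470948217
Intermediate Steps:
c(O, U) = -104 + U
((-10049 + c(-84, -117)) + 27891)*(42514 + 40963) = ((-10049 + (-104 - 117)) + 27891)*(42514 + 40963) = ((-10049 - 221) + 27891)*83477 = (-10270 + 27891)*83477 = 17621*83477 = 1470948217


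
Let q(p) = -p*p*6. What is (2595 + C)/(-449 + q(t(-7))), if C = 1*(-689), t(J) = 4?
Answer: -1906/545 ≈ -3.4972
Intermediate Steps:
q(p) = -6*p² (q(p) = -p²*6 = -6*p²)
C = -689
(2595 + C)/(-449 + q(t(-7))) = (2595 - 689)/(-449 - 6*4²) = 1906/(-449 - 6*16) = 1906/(-449 - 96) = 1906/(-545) = 1906*(-1/545) = -1906/545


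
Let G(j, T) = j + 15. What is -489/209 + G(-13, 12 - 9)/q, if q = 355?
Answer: -173177/74195 ≈ -2.3341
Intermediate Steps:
G(j, T) = 15 + j
-489/209 + G(-13, 12 - 9)/q = -489/209 + (15 - 13)/355 = -489*1/209 + 2*(1/355) = -489/209 + 2/355 = -173177/74195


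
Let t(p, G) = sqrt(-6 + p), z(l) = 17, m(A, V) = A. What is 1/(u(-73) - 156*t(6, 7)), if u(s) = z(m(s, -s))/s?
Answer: -73/17 ≈ -4.2941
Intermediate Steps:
u(s) = 17/s
1/(u(-73) - 156*t(6, 7)) = 1/(17/(-73) - 156*sqrt(-6 + 6)) = 1/(17*(-1/73) - 156*sqrt(0)) = 1/(-17/73 - 156*0) = 1/(-17/73 + 0) = 1/(-17/73) = -73/17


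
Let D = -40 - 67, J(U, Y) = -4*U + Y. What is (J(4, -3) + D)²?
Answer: 15876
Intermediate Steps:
J(U, Y) = Y - 4*U
D = -107
(J(4, -3) + D)² = ((-3 - 4*4) - 107)² = ((-3 - 16) - 107)² = (-19 - 107)² = (-126)² = 15876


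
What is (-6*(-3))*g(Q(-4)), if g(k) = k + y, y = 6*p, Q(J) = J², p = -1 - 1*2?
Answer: -36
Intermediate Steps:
p = -3 (p = -1 - 2 = -3)
y = -18 (y = 6*(-3) = -18)
g(k) = -18 + k (g(k) = k - 18 = -18 + k)
(-6*(-3))*g(Q(-4)) = (-6*(-3))*(-18 + (-4)²) = 18*(-18 + 16) = 18*(-2) = -36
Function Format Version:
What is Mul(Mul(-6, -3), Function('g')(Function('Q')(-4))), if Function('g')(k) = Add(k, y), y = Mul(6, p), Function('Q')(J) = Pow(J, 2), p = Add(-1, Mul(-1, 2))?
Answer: -36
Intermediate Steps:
p = -3 (p = Add(-1, -2) = -3)
y = -18 (y = Mul(6, -3) = -18)
Function('g')(k) = Add(-18, k) (Function('g')(k) = Add(k, -18) = Add(-18, k))
Mul(Mul(-6, -3), Function('g')(Function('Q')(-4))) = Mul(Mul(-6, -3), Add(-18, Pow(-4, 2))) = Mul(18, Add(-18, 16)) = Mul(18, -2) = -36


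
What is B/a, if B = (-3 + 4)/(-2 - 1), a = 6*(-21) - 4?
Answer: 1/390 ≈ 0.0025641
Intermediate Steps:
a = -130 (a = -126 - 4 = -130)
B = -⅓ (B = 1/(-3) = 1*(-⅓) = -⅓ ≈ -0.33333)
B/a = -⅓/(-130) = -⅓*(-1/130) = 1/390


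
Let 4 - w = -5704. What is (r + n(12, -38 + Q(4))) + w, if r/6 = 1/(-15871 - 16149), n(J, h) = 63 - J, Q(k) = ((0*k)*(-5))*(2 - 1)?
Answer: 92201587/16010 ≈ 5759.0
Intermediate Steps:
w = 5708 (w = 4 - 1*(-5704) = 4 + 5704 = 5708)
Q(k) = 0 (Q(k) = (0*(-5))*1 = 0*1 = 0)
r = -3/16010 (r = 6/(-15871 - 16149) = 6/(-32020) = 6*(-1/32020) = -3/16010 ≈ -0.00018738)
(r + n(12, -38 + Q(4))) + w = (-3/16010 + (63 - 1*12)) + 5708 = (-3/16010 + (63 - 12)) + 5708 = (-3/16010 + 51) + 5708 = 816507/16010 + 5708 = 92201587/16010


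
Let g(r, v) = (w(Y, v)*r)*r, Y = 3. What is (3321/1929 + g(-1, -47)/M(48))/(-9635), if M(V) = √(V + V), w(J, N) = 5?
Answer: -27/151105 - √6/46248 ≈ -0.00023165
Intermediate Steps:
M(V) = √2*√V (M(V) = √(2*V) = √2*√V)
g(r, v) = 5*r² (g(r, v) = (5*r)*r = 5*r²)
(3321/1929 + g(-1, -47)/M(48))/(-9635) = (3321/1929 + (5*(-1)²)/((√2*√48)))/(-9635) = (3321*(1/1929) + (5*1)/((√2*(4*√3))))*(-1/9635) = (1107/643 + 5/((4*√6)))*(-1/9635) = (1107/643 + 5*(√6/24))*(-1/9635) = (1107/643 + 5*√6/24)*(-1/9635) = -27/151105 - √6/46248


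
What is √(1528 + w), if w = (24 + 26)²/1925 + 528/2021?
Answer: 2*√9260204803311/155617 ≈ 39.110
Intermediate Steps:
w = 242756/155617 (w = 50²*(1/1925) + 528*(1/2021) = 2500*(1/1925) + 528/2021 = 100/77 + 528/2021 = 242756/155617 ≈ 1.5600)
√(1528 + w) = √(1528 + 242756/155617) = √(238025532/155617) = 2*√9260204803311/155617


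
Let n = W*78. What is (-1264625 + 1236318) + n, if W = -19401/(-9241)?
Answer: -260071709/9241 ≈ -28143.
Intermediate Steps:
W = 19401/9241 (W = -19401*(-1/9241) = 19401/9241 ≈ 2.0994)
n = 1513278/9241 (n = (19401/9241)*78 = 1513278/9241 ≈ 163.76)
(-1264625 + 1236318) + n = (-1264625 + 1236318) + 1513278/9241 = -28307 + 1513278/9241 = -260071709/9241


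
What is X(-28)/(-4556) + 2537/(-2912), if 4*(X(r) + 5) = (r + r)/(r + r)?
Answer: -2886185/3316768 ≈ -0.87018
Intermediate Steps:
X(r) = -19/4 (X(r) = -5 + ((r + r)/(r + r))/4 = -5 + ((2*r)/((2*r)))/4 = -5 + ((2*r)*(1/(2*r)))/4 = -5 + (¼)*1 = -5 + ¼ = -19/4)
X(-28)/(-4556) + 2537/(-2912) = -19/4/(-4556) + 2537/(-2912) = -19/4*(-1/4556) + 2537*(-1/2912) = 19/18224 - 2537/2912 = -2886185/3316768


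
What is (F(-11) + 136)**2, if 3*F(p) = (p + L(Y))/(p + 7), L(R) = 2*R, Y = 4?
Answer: 297025/16 ≈ 18564.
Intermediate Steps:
F(p) = (8 + p)/(3*(7 + p)) (F(p) = ((p + 2*4)/(p + 7))/3 = ((p + 8)/(7 + p))/3 = ((8 + p)/(7 + p))/3 = (8 + p)/(3*(7 + p)))
(F(-11) + 136)**2 = ((8 - 11)/(3*(7 - 11)) + 136)**2 = ((1/3)*(-3)/(-4) + 136)**2 = ((1/3)*(-1/4)*(-3) + 136)**2 = (1/4 + 136)**2 = (545/4)**2 = 297025/16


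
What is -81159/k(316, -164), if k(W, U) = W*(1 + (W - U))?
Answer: -6243/11692 ≈ -0.53395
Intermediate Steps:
k(W, U) = W*(1 + W - U)
-81159/k(316, -164) = -81159*1/(316*(1 + 316 - 1*(-164))) = -81159*1/(316*(1 + 316 + 164)) = -81159/(316*481) = -81159/151996 = -81159*1/151996 = -6243/11692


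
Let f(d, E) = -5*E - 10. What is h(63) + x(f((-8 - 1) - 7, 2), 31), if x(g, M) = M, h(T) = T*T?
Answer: 4000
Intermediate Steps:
f(d, E) = -10 - 5*E
h(T) = T**2
h(63) + x(f((-8 - 1) - 7, 2), 31) = 63**2 + 31 = 3969 + 31 = 4000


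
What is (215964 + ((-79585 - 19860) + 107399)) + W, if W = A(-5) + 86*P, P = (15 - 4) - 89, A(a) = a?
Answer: 217205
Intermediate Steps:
P = -78 (P = 11 - 89 = -78)
W = -6713 (W = -5 + 86*(-78) = -5 - 6708 = -6713)
(215964 + ((-79585 - 19860) + 107399)) + W = (215964 + ((-79585 - 19860) + 107399)) - 6713 = (215964 + (-99445 + 107399)) - 6713 = (215964 + 7954) - 6713 = 223918 - 6713 = 217205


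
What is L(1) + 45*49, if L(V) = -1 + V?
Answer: 2205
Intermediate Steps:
L(1) + 45*49 = (-1 + 1) + 45*49 = 0 + 2205 = 2205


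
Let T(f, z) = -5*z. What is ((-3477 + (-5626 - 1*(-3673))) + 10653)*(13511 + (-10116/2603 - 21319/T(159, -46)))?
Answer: 41946333728319/598690 ≈ 7.0063e+7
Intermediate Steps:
((-3477 + (-5626 - 1*(-3673))) + 10653)*(13511 + (-10116/2603 - 21319/T(159, -46))) = ((-3477 + (-5626 - 1*(-3673))) + 10653)*(13511 + (-10116/2603 - 21319/((-5*(-46))))) = ((-3477 + (-5626 + 3673)) + 10653)*(13511 + (-10116*1/2603 - 21319/230)) = ((-3477 - 1953) + 10653)*(13511 + (-10116/2603 - 21319*1/230)) = (-5430 + 10653)*(13511 + (-10116/2603 - 21319/230)) = 5223*(13511 - 57820037/598690) = 5223*(8031080553/598690) = 41946333728319/598690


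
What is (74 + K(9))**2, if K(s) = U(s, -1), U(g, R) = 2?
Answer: 5776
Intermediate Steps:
K(s) = 2
(74 + K(9))**2 = (74 + 2)**2 = 76**2 = 5776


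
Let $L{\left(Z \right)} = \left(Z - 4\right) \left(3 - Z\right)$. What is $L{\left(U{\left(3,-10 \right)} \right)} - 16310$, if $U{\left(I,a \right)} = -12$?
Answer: $-16550$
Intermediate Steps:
$L{\left(Z \right)} = \left(-4 + Z\right) \left(3 - Z\right)$
$L{\left(U{\left(3,-10 \right)} \right)} - 16310 = \left(-12 - \left(-12\right)^{2} + 7 \left(-12\right)\right) - 16310 = \left(-12 - 144 - 84\right) - 16310 = -240 - 16310 = -16550$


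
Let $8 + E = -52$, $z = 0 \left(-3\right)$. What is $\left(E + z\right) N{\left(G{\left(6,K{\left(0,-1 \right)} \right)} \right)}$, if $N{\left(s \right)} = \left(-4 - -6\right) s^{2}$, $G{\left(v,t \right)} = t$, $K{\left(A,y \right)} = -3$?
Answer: $-1080$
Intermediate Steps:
$N{\left(s \right)} = 2 s^{2}$ ($N{\left(s \right)} = \left(-4 + 6\right) s^{2} = 2 s^{2}$)
$z = 0$
$E = -60$ ($E = -8 - 52 = -60$)
$\left(E + z\right) N{\left(G{\left(6,K{\left(0,-1 \right)} \right)} \right)} = \left(-60 + 0\right) 2 \left(-3\right)^{2} = - 60 \cdot 2 \cdot 9 = \left(-60\right) 18 = -1080$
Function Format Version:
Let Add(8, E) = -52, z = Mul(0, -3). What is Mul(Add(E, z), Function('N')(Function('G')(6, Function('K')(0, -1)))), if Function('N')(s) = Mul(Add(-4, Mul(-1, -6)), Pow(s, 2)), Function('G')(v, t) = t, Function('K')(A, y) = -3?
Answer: -1080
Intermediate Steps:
Function('N')(s) = Mul(2, Pow(s, 2)) (Function('N')(s) = Mul(Add(-4, 6), Pow(s, 2)) = Mul(2, Pow(s, 2)))
z = 0
E = -60 (E = Add(-8, -52) = -60)
Mul(Add(E, z), Function('N')(Function('G')(6, Function('K')(0, -1)))) = Mul(Add(-60, 0), Mul(2, Pow(-3, 2))) = Mul(-60, Mul(2, 9)) = Mul(-60, 18) = -1080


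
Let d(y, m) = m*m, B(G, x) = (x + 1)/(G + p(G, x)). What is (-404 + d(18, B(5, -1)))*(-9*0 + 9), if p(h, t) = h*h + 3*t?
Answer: -3636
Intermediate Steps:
p(h, t) = h² + 3*t
B(G, x) = (1 + x)/(G + G² + 3*x) (B(G, x) = (x + 1)/(G + (G² + 3*x)) = (1 + x)/(G + G² + 3*x))
d(y, m) = m²
(-404 + d(18, B(5, -1)))*(-9*0 + 9) = (-404 + ((1 - 1)/(5 + 5² + 3*(-1)))²)*(-9*0 + 9) = (-404 + (0/(5 + 25 - 3))²)*(0 + 9) = (-404 + (0/27)²)*9 = (-404 + ((1/27)*0)²)*9 = (-404 + 0²)*9 = (-404 + 0)*9 = -404*9 = -3636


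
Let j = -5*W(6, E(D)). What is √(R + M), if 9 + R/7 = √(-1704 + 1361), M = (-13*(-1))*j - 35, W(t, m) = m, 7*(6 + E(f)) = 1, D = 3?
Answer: √(13853 + 2401*I*√7)/7 ≈ 17.23 + 3.7621*I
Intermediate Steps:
E(f) = -41/7 (E(f) = -6 + (⅐)*1 = -6 + ⅐ = -41/7)
j = 205/7 (j = -5*(-41/7) = 205/7 ≈ 29.286)
M = 2420/7 (M = -13*(-1)*(205/7) - 35 = 13*(205/7) - 35 = 2665/7 - 35 = 2420/7 ≈ 345.71)
R = -63 + 49*I*√7 (R = -63 + 7*√(-1704 + 1361) = -63 + 7*√(-343) = -63 + 7*(7*I*√7) = -63 + 49*I*√7 ≈ -63.0 + 129.64*I)
√(R + M) = √((-63 + 49*I*√7) + 2420/7) = √(1979/7 + 49*I*√7)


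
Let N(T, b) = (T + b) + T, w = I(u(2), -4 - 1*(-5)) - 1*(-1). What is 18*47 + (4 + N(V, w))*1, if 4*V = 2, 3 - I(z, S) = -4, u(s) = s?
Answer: 859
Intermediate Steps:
I(z, S) = 7 (I(z, S) = 3 - 1*(-4) = 3 + 4 = 7)
w = 8 (w = 7 - 1*(-1) = 7 + 1 = 8)
V = 1/2 (V = (1/4)*2 = 1/2 ≈ 0.50000)
N(T, b) = b + 2*T
18*47 + (4 + N(V, w))*1 = 18*47 + (4 + (8 + 2*(1/2)))*1 = 846 + (4 + (8 + 1))*1 = 846 + (4 + 9)*1 = 846 + 13*1 = 846 + 13 = 859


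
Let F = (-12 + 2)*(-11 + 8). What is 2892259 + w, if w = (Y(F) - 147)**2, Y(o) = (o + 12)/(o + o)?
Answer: 291366269/100 ≈ 2.9137e+6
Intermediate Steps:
F = 30 (F = -10*(-3) = 30)
Y(o) = (12 + o)/(2*o) (Y(o) = (12 + o)/((2*o)) = (12 + o)*(1/(2*o)) = (12 + o)/(2*o))
w = 2140369/100 (w = ((1/2)*(12 + 30)/30 - 147)**2 = ((1/2)*(1/30)*42 - 147)**2 = (7/10 - 147)**2 = (-1463/10)**2 = 2140369/100 ≈ 21404.)
2892259 + w = 2892259 + 2140369/100 = 291366269/100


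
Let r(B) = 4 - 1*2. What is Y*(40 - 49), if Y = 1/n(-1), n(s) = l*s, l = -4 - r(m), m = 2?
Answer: -3/2 ≈ -1.5000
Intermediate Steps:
r(B) = 2 (r(B) = 4 - 2 = 2)
l = -6 (l = -4 - 1*2 = -4 - 2 = -6)
n(s) = -6*s
Y = ⅙ (Y = 1/(-6*(-1)) = 1/6 = ⅙ ≈ 0.16667)
Y*(40 - 49) = (40 - 49)/6 = (⅙)*(-9) = -3/2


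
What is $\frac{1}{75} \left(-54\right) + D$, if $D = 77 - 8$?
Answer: $\frac{1707}{25} \approx 68.28$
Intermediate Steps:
$D = 69$ ($D = 77 - 8 = 69$)
$\frac{1}{75} \left(-54\right) + D = \frac{1}{75} \left(-54\right) + 69 = - \frac{18}{25} + 69 = \frac{1707}{25}$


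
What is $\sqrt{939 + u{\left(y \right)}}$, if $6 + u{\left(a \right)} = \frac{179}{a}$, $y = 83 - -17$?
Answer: $\frac{\sqrt{93479}}{10} \approx 30.574$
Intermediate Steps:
$y = 100$ ($y = 83 + 17 = 100$)
$u{\left(a \right)} = -6 + \frac{179}{a}$
$\sqrt{939 + u{\left(y \right)}} = \sqrt{939 - \left(6 - \frac{179}{100}\right)} = \sqrt{939 + \left(-6 + 179 \cdot \frac{1}{100}\right)} = \sqrt{939 + \left(-6 + \frac{179}{100}\right)} = \sqrt{939 - \frac{421}{100}} = \sqrt{\frac{93479}{100}} = \frac{\sqrt{93479}}{10}$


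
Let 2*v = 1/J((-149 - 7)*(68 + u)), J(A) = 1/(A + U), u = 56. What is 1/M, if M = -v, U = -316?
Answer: 1/9830 ≈ 0.00010173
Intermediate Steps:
J(A) = 1/(-316 + A) (J(A) = 1/(A - 316) = 1/(-316 + A))
v = -9830 (v = 1/(2*(1/(-316 + (-149 - 7)*(68 + 56)))) = 1/(2*(1/(-316 - 156*124))) = 1/(2*(1/(-316 - 19344))) = 1/(2*(1/(-19660))) = 1/(2*(-1/19660)) = (1/2)*(-19660) = -9830)
M = 9830 (M = -1*(-9830) = 9830)
1/M = 1/9830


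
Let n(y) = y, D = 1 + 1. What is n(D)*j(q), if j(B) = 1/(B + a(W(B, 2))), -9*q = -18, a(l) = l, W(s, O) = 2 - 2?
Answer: 1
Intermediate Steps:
W(s, O) = 0
D = 2
q = 2 (q = -1/9*(-18) = 2)
j(B) = 1/B (j(B) = 1/(B + 0) = 1/B)
n(D)*j(q) = 2/2 = 2*(1/2) = 1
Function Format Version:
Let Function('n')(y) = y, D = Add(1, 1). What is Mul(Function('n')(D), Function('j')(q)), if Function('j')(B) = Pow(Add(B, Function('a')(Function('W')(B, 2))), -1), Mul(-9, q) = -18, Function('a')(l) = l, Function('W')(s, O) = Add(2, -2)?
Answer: 1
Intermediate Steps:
Function('W')(s, O) = 0
D = 2
q = 2 (q = Mul(Rational(-1, 9), -18) = 2)
Function('j')(B) = Pow(B, -1) (Function('j')(B) = Pow(Add(B, 0), -1) = Pow(B, -1))
Mul(Function('n')(D), Function('j')(q)) = Mul(2, Pow(2, -1)) = Mul(2, Rational(1, 2)) = 1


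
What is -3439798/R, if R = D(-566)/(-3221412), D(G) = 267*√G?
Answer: -1846834425796*I*√566/25187 ≈ -1.7445e+9*I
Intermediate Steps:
R = -89*I*√566/1073804 (R = (267*√(-566))/(-3221412) = (267*(I*√566))*(-1/3221412) = (267*I*√566)*(-1/3221412) = -89*I*√566/1073804 ≈ -0.0019718*I)
-3439798/R = -3439798*536902*I*√566/25187 = -1846834425796*I*√566/25187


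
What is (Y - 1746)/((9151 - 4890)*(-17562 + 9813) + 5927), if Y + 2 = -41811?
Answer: 1013/767734 ≈ 0.0013195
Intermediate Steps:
Y = -41813 (Y = -2 - 41811 = -41813)
(Y - 1746)/((9151 - 4890)*(-17562 + 9813) + 5927) = (-41813 - 1746)/((9151 - 4890)*(-17562 + 9813) + 5927) = -43559/(4261*(-7749) + 5927) = -43559/(-33018489 + 5927) = -43559/(-33012562) = -43559*(-1/33012562) = 1013/767734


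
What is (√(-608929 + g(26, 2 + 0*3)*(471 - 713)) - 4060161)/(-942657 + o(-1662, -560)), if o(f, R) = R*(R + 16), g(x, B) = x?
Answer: 4060161/638017 - I*√615221/638017 ≈ 6.3637 - 0.0012294*I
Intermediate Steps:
o(f, R) = R*(16 + R)
(√(-608929 + g(26, 2 + 0*3)*(471 - 713)) - 4060161)/(-942657 + o(-1662, -560)) = (√(-608929 + 26*(471 - 713)) - 4060161)/(-942657 - 560*(16 - 560)) = (√(-608929 + 26*(-242)) - 4060161)/(-942657 - 560*(-544)) = (√(-608929 - 6292) - 4060161)/(-942657 + 304640) = (√(-615221) - 4060161)/(-638017) = (I*√615221 - 4060161)*(-1/638017) = (-4060161 + I*√615221)*(-1/638017) = 4060161/638017 - I*√615221/638017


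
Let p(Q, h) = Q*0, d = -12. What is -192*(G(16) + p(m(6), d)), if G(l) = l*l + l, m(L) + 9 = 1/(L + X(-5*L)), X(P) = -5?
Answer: -52224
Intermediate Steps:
m(L) = -9 + 1/(-5 + L) (m(L) = -9 + 1/(L - 5) = -9 + 1/(-5 + L))
G(l) = l + l**2 (G(l) = l**2 + l = l + l**2)
p(Q, h) = 0
-192*(G(16) + p(m(6), d)) = -192*(16*(1 + 16) + 0) = -192*(16*17 + 0) = -192*(272 + 0) = -192*272 = -52224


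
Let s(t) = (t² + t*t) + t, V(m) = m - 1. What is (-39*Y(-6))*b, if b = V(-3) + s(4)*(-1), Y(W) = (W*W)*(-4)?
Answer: -224640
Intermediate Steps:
V(m) = -1 + m
Y(W) = -4*W² (Y(W) = W²*(-4) = -4*W²)
s(t) = t + 2*t² (s(t) = (t² + t²) + t = 2*t² + t = t + 2*t²)
b = -40 (b = (-1 - 3) + (4*(1 + 2*4))*(-1) = -4 + (4*(1 + 8))*(-1) = -4 + (4*9)*(-1) = -4 + 36*(-1) = -4 - 36 = -40)
(-39*Y(-6))*b = -(-156)*(-6)²*(-40) = -(-156)*36*(-40) = -39*(-144)*(-40) = 5616*(-40) = -224640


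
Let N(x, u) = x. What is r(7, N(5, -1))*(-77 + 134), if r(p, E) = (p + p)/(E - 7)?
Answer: -399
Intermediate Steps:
r(p, E) = 2*p/(-7 + E) (r(p, E) = (2*p)/(-7 + E) = 2*p/(-7 + E))
r(7, N(5, -1))*(-77 + 134) = (2*7/(-7 + 5))*(-77 + 134) = (2*7/(-2))*57 = (2*7*(-½))*57 = -7*57 = -399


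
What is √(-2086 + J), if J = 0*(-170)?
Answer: I*√2086 ≈ 45.673*I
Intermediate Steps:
J = 0
√(-2086 + J) = √(-2086 + 0) = √(-2086) = I*√2086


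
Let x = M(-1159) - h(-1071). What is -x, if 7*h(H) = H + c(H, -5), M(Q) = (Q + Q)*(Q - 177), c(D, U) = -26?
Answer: -21679033/7 ≈ -3.0970e+6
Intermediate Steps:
M(Q) = 2*Q*(-177 + Q) (M(Q) = (2*Q)*(-177 + Q) = 2*Q*(-177 + Q))
h(H) = -26/7 + H/7 (h(H) = (H - 26)/7 = (-26 + H)/7 = -26/7 + H/7)
x = 21679033/7 (x = 2*(-1159)*(-177 - 1159) - (-26/7 + (1/7)*(-1071)) = 2*(-1159)*(-1336) - (-26/7 - 153) = 3096848 - 1*(-1097/7) = 3096848 + 1097/7 = 21679033/7 ≈ 3.0970e+6)
-x = -1*21679033/7 = -21679033/7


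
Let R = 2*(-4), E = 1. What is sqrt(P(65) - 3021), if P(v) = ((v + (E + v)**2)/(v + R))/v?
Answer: 4*I*sqrt(2590810170)/3705 ≈ 54.953*I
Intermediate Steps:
R = -8
P(v) = (v + (1 + v)**2)/(v*(-8 + v)) (P(v) = ((v + (1 + v)**2)/(v - 8))/v = ((v + (1 + v)**2)/(-8 + v))/v = (v + (1 + v)**2)/(v*(-8 + v)))
sqrt(P(65) - 3021) = sqrt((65 + (1 + 65)**2)/(65*(-8 + 65)) - 3021) = sqrt((1/65)*(65 + 66**2)/57 - 3021) = sqrt((1/65)*(1/57)*(65 + 4356) - 3021) = sqrt((1/65)*(1/57)*4421 - 3021) = sqrt(4421/3705 - 3021) = sqrt(-11188384/3705) = 4*I*sqrt(2590810170)/3705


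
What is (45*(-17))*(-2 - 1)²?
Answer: -6885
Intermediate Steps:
(45*(-17))*(-2 - 1)² = -765*(-3)² = -765*9 = -6885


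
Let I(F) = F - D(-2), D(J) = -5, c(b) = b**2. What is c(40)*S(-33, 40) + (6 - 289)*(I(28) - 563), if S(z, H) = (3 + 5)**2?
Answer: 252390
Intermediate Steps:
S(z, H) = 64 (S(z, H) = 8**2 = 64)
I(F) = 5 + F (I(F) = F - 1*(-5) = F + 5 = 5 + F)
c(40)*S(-33, 40) + (6 - 289)*(I(28) - 563) = 40**2*64 + (6 - 289)*((5 + 28) - 563) = 1600*64 - 283*(33 - 563) = 102400 - 283*(-530) = 102400 + 149990 = 252390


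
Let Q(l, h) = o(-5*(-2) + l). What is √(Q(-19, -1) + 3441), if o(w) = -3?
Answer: 3*√382 ≈ 58.634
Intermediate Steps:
Q(l, h) = -3
√(Q(-19, -1) + 3441) = √(-3 + 3441) = √3438 = 3*√382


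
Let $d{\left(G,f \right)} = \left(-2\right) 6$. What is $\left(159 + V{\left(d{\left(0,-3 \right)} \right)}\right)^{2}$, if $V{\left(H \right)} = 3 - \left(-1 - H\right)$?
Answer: $22801$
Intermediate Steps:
$d{\left(G,f \right)} = -12$
$V{\left(H \right)} = 4 + H$ ($V{\left(H \right)} = 3 + \left(1 + H\right) = 4 + H$)
$\left(159 + V{\left(d{\left(0,-3 \right)} \right)}\right)^{2} = \left(159 + \left(4 - 12\right)\right)^{2} = \left(159 - 8\right)^{2} = 151^{2} = 22801$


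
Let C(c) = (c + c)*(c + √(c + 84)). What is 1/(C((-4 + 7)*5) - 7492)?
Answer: -3521/24750332 - 45*√11/24750332 ≈ -0.00014829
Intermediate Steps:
C(c) = 2*c*(c + √(84 + c)) (C(c) = (2*c)*(c + √(84 + c)) = 2*c*(c + √(84 + c)))
1/(C((-4 + 7)*5) - 7492) = 1/(2*((-4 + 7)*5)*((-4 + 7)*5 + √(84 + (-4 + 7)*5)) - 7492) = 1/(2*(3*5)*(3*5 + √(84 + 3*5)) - 7492) = 1/(2*15*(15 + √(84 + 15)) - 7492) = 1/(2*15*(15 + √99) - 7492) = 1/(2*15*(15 + 3*√11) - 7492) = 1/((450 + 90*√11) - 7492) = 1/(-7042 + 90*√11)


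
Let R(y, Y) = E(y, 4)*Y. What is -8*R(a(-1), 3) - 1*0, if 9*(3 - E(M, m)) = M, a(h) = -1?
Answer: -224/3 ≈ -74.667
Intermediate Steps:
E(M, m) = 3 - M/9
R(y, Y) = Y*(3 - y/9) (R(y, Y) = (3 - y/9)*Y = Y*(3 - y/9))
-8*R(a(-1), 3) - 1*0 = -8*3*(27 - 1*(-1))/9 - 1*0 = -8*3*(27 + 1)/9 + 0 = -8*3*28/9 + 0 = -8*28/3 + 0 = -224/3 + 0 = -224/3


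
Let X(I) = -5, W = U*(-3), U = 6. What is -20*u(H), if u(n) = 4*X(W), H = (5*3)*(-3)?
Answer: 400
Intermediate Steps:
W = -18 (W = 6*(-3) = -18)
H = -45 (H = 15*(-3) = -45)
u(n) = -20 (u(n) = 4*(-5) = -20)
-20*u(H) = -20*(-20) = 400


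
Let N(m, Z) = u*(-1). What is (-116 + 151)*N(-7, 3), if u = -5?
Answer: 175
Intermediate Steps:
N(m, Z) = 5 (N(m, Z) = -5*(-1) = 5)
(-116 + 151)*N(-7, 3) = (-116 + 151)*5 = 35*5 = 175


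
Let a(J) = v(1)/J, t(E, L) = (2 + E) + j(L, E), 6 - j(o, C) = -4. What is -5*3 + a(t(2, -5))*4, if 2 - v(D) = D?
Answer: -103/7 ≈ -14.714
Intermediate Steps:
j(o, C) = 10 (j(o, C) = 6 - 1*(-4) = 6 + 4 = 10)
v(D) = 2 - D
t(E, L) = 12 + E (t(E, L) = (2 + E) + 10 = 12 + E)
a(J) = 1/J (a(J) = (2 - 1*1)/J = (2 - 1)/J = 1/J)
-5*3 + a(t(2, -5))*4 = -5*3 + 4/(12 + 2) = -15 + 4/14 = -15 + (1/14)*4 = -15 + 2/7 = -103/7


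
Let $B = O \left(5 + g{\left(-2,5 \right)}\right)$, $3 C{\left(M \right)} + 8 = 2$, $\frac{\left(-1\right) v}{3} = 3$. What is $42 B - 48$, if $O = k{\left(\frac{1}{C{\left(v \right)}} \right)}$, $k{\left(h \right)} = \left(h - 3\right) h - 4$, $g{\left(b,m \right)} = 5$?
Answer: $-993$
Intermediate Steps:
$v = -9$ ($v = \left(-3\right) 3 = -9$)
$C{\left(M \right)} = -2$ ($C{\left(M \right)} = - \frac{8}{3} + \frac{1}{3} \cdot 2 = - \frac{8}{3} + \frac{2}{3} = -2$)
$k{\left(h \right)} = -4 + h \left(-3 + h\right)$ ($k{\left(h \right)} = \left(-3 + h\right) h - 4 = h \left(-3 + h\right) - 4 = -4 + h \left(-3 + h\right)$)
$O = - \frac{9}{4}$ ($O = -4 + \left(\frac{1}{-2}\right)^{2} - \frac{3}{-2} = -4 + \left(- \frac{1}{2}\right)^{2} - - \frac{3}{2} = -4 + \frac{1}{4} + \frac{3}{2} = - \frac{9}{4} \approx -2.25$)
$B = - \frac{45}{2}$ ($B = - \frac{9 \left(5 + 5\right)}{4} = \left(- \frac{9}{4}\right) 10 = - \frac{45}{2} \approx -22.5$)
$42 B - 48 = 42 \left(- \frac{45}{2}\right) - 48 = -945 - 48 = -993$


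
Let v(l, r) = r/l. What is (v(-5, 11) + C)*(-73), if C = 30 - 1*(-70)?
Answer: -35697/5 ≈ -7139.4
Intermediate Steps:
C = 100 (C = 30 + 70 = 100)
(v(-5, 11) + C)*(-73) = (11/(-5) + 100)*(-73) = (11*(-1/5) + 100)*(-73) = (-11/5 + 100)*(-73) = (489/5)*(-73) = -35697/5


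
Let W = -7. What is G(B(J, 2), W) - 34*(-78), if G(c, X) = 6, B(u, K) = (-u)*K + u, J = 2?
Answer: 2658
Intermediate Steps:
B(u, K) = u - K*u (B(u, K) = -K*u + u = u - K*u)
G(B(J, 2), W) - 34*(-78) = 6 - 34*(-78) = 6 + 2652 = 2658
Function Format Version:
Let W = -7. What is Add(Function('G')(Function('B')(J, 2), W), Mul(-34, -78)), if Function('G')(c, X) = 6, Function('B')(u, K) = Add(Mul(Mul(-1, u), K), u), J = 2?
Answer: 2658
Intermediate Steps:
Function('B')(u, K) = Add(u, Mul(-1, K, u)) (Function('B')(u, K) = Add(Mul(-1, K, u), u) = Add(u, Mul(-1, K, u)))
Add(Function('G')(Function('B')(J, 2), W), Mul(-34, -78)) = Add(6, Mul(-34, -78)) = Add(6, 2652) = 2658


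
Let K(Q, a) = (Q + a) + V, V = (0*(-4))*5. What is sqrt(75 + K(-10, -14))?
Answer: sqrt(51) ≈ 7.1414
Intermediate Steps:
V = 0 (V = 0*5 = 0)
K(Q, a) = Q + a (K(Q, a) = (Q + a) + 0 = Q + a)
sqrt(75 + K(-10, -14)) = sqrt(75 + (-10 - 14)) = sqrt(75 - 24) = sqrt(51)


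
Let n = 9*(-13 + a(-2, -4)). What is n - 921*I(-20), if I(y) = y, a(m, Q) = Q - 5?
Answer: 18222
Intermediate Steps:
a(m, Q) = -5 + Q
n = -198 (n = 9*(-13 + (-5 - 4)) = 9*(-13 - 9) = 9*(-22) = -198)
n - 921*I(-20) = -198 - 921*(-20) = -198 + 18420 = 18222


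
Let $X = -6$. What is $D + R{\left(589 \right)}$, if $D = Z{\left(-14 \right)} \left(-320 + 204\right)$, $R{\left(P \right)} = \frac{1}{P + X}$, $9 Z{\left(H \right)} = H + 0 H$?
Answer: $\frac{946801}{5247} \approx 180.45$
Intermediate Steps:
$Z{\left(H \right)} = \frac{H}{9}$ ($Z{\left(H \right)} = \frac{H + 0 H}{9} = \frac{H + 0}{9} = \frac{H}{9}$)
$R{\left(P \right)} = \frac{1}{-6 + P}$ ($R{\left(P \right)} = \frac{1}{P - 6} = \frac{1}{-6 + P}$)
$D = \frac{1624}{9}$ ($D = \frac{1}{9} \left(-14\right) \left(-320 + 204\right) = \left(- \frac{14}{9}\right) \left(-116\right) = \frac{1624}{9} \approx 180.44$)
$D + R{\left(589 \right)} = \frac{1624}{9} + \frac{1}{-6 + 589} = \frac{1624}{9} + \frac{1}{583} = \frac{946801}{5247}$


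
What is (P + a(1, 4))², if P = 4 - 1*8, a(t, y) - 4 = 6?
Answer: 36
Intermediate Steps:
a(t, y) = 10 (a(t, y) = 4 + 6 = 10)
P = -4 (P = 4 - 8 = -4)
(P + a(1, 4))² = (-4 + 10)² = 6² = 36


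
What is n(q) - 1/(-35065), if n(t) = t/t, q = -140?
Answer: 35066/35065 ≈ 1.0000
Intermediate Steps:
n(t) = 1
n(q) - 1/(-35065) = 1 - 1/(-35065) = 1 - 1*(-1/35065) = 1 + 1/35065 = 35066/35065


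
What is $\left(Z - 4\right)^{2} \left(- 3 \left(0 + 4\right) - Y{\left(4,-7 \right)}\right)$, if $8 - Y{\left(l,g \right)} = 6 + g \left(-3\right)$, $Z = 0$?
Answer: $112$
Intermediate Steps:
$Y{\left(l,g \right)} = 2 + 3 g$ ($Y{\left(l,g \right)} = 8 - \left(6 + g \left(-3\right)\right) = 8 - \left(6 - 3 g\right) = 8 + \left(-6 + 3 g\right) = 2 + 3 g$)
$\left(Z - 4\right)^{2} \left(- 3 \left(0 + 4\right) - Y{\left(4,-7 \right)}\right) = \left(0 - 4\right)^{2} \left(- 3 \left(0 + 4\right) - \left(2 + 3 \left(-7\right)\right)\right) = \left(-4\right)^{2} \left(\left(-3\right) 4 - \left(2 - 21\right)\right) = 16 \left(-12 - -19\right) = 16 \left(-12 + 19\right) = 16 \cdot 7 = 112$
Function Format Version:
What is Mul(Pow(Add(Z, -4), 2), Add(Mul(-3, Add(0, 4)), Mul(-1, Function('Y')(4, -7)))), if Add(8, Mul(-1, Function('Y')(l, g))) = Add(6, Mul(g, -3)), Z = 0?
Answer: 112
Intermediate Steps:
Function('Y')(l, g) = Add(2, Mul(3, g)) (Function('Y')(l, g) = Add(8, Mul(-1, Add(6, Mul(g, -3)))) = Add(8, Mul(-1, Add(6, Mul(-3, g)))) = Add(8, Add(-6, Mul(3, g))) = Add(2, Mul(3, g)))
Mul(Pow(Add(Z, -4), 2), Add(Mul(-3, Add(0, 4)), Mul(-1, Function('Y')(4, -7)))) = Mul(Pow(Add(0, -4), 2), Add(Mul(-3, Add(0, 4)), Mul(-1, Add(2, Mul(3, -7))))) = Mul(Pow(-4, 2), Add(Mul(-3, 4), Mul(-1, Add(2, -21)))) = Mul(16, Add(-12, Mul(-1, -19))) = Mul(16, Add(-12, 19)) = Mul(16, 7) = 112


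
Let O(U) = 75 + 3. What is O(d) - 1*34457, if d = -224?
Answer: -34379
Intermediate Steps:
O(U) = 78
O(d) - 1*34457 = 78 - 1*34457 = 78 - 34457 = -34379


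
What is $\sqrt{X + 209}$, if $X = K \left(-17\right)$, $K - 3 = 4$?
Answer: $3 \sqrt{10} \approx 9.4868$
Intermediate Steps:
$K = 7$ ($K = 3 + 4 = 7$)
$X = -119$ ($X = 7 \left(-17\right) = -119$)
$\sqrt{X + 209} = \sqrt{-119 + 209} = \sqrt{90} = 3 \sqrt{10}$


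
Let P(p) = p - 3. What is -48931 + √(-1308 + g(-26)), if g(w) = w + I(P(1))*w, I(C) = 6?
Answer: -48931 + I*√1490 ≈ -48931.0 + 38.601*I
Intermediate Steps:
P(p) = -3 + p
g(w) = 7*w (g(w) = w + 6*w = 7*w)
-48931 + √(-1308 + g(-26)) = -48931 + √(-1308 + 7*(-26)) = -48931 + √(-1308 - 182) = -48931 + √(-1490) = -48931 + I*√1490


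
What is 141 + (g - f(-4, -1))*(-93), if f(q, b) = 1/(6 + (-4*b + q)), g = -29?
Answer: 5707/2 ≈ 2853.5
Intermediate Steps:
f(q, b) = 1/(6 + q - 4*b) (f(q, b) = 1/(6 + (q - 4*b)) = 1/(6 + q - 4*b))
141 + (g - f(-4, -1))*(-93) = 141 + (-29 - 1/(6 - 4 - 4*(-1)))*(-93) = 141 + (-29 - 1/(6 - 4 + 4))*(-93) = 141 + (-29 - 1/6)*(-93) = 141 + (-29 - 1*⅙)*(-93) = 141 + (-29 - ⅙)*(-93) = 141 - 175/6*(-93) = 141 + 5425/2 = 5707/2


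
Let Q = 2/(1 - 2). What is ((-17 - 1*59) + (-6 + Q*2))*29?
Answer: -2494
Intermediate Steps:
Q = -2 (Q = 2/(-1) = 2*(-1) = -2)
((-17 - 1*59) + (-6 + Q*2))*29 = ((-17 - 1*59) + (-6 - 2*2))*29 = ((-17 - 59) + (-6 - 4))*29 = (-76 - 10)*29 = -86*29 = -2494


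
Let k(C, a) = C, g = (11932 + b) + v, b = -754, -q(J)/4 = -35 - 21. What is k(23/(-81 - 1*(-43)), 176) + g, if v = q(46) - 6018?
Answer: 204569/38 ≈ 5383.4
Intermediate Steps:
q(J) = 224 (q(J) = -4*(-35 - 21) = -4*(-56) = 224)
v = -5794 (v = 224 - 6018 = -5794)
g = 5384 (g = (11932 - 754) - 5794 = 11178 - 5794 = 5384)
k(23/(-81 - 1*(-43)), 176) + g = 23/(-81 - 1*(-43)) + 5384 = 23/(-81 + 43) + 5384 = 23/(-38) + 5384 = 23*(-1/38) + 5384 = -23/38 + 5384 = 204569/38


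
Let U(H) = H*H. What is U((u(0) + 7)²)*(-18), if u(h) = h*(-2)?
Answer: -43218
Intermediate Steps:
u(h) = -2*h
U(H) = H²
U((u(0) + 7)²)*(-18) = ((-2*0 + 7)²)²*(-18) = ((0 + 7)²)²*(-18) = (7²)²*(-18) = 49²*(-18) = 2401*(-18) = -43218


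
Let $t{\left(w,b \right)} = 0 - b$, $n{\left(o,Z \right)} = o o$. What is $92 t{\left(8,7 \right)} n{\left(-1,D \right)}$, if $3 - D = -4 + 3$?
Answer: $-644$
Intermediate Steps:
$D = 4$ ($D = 3 - \left(-4 + 3\right) = 3 - -1 = 3 + 1 = 4$)
$n{\left(o,Z \right)} = o^{2}$
$t{\left(w,b \right)} = - b$
$92 t{\left(8,7 \right)} n{\left(-1,D \right)} = 92 \left(\left(-1\right) 7\right) \left(-1\right)^{2} = 92 \left(-7\right) 1 = \left(-644\right) 1 = -644$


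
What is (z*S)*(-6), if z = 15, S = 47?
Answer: -4230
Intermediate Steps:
(z*S)*(-6) = (15*47)*(-6) = 705*(-6) = -4230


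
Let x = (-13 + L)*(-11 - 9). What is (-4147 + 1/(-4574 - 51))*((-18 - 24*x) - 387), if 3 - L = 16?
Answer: 49426540452/925 ≈ 5.3434e+7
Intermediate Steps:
L = -13 (L = 3 - 1*16 = 3 - 16 = -13)
x = 520 (x = (-13 - 13)*(-11 - 9) = -26*(-20) = 520)
(-4147 + 1/(-4574 - 51))*((-18 - 24*x) - 387) = (-4147 + 1/(-4574 - 51))*((-18 - 24*520) - 387) = (-4147 + 1/(-4625))*((-18 - 12480) - 387) = (-4147 - 1/4625)*(-12498 - 387) = -19179876/4625*(-12885) = 49426540452/925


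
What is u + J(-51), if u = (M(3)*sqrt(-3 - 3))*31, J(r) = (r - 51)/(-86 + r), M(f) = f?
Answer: 102/137 + 93*I*sqrt(6) ≈ 0.74453 + 227.8*I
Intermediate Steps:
J(r) = (-51 + r)/(-86 + r)
u = 93*I*sqrt(6) (u = (3*sqrt(-3 - 3))*31 = (3*sqrt(-6))*31 = (3*(I*sqrt(6)))*31 = (3*I*sqrt(6))*31 = 93*I*sqrt(6) ≈ 227.8*I)
u + J(-51) = 93*I*sqrt(6) + (-51 - 51)/(-86 - 51) = 93*I*sqrt(6) - 102/(-137) = 93*I*sqrt(6) - 1/137*(-102) = 93*I*sqrt(6) + 102/137 = 102/137 + 93*I*sqrt(6)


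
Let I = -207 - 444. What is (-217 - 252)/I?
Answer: 67/93 ≈ 0.72043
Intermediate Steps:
I = -651
(-217 - 252)/I = (-217 - 252)/(-651) = -469*(-1/651) = 67/93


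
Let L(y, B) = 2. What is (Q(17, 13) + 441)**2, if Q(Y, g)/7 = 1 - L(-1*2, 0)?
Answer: 188356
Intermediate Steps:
Q(Y, g) = -7 (Q(Y, g) = 7*(1 - 1*2) = 7*(1 - 2) = 7*(-1) = -7)
(Q(17, 13) + 441)**2 = (-7 + 441)**2 = 434**2 = 188356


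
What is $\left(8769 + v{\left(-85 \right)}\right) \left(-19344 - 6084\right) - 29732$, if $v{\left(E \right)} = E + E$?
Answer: $-218685104$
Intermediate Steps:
$v{\left(E \right)} = 2 E$
$\left(8769 + v{\left(-85 \right)}\right) \left(-19344 - 6084\right) - 29732 = \left(8769 + 2 \left(-85\right)\right) \left(-19344 - 6084\right) - 29732 = \left(8769 - 170\right) \left(-25428\right) - 29732 = 8599 \left(-25428\right) - 29732 = -218655372 - 29732 = -218685104$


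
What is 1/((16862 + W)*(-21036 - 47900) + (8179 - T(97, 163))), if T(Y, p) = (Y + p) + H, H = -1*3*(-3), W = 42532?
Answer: -1/4094376874 ≈ -2.4424e-10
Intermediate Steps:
H = 9 (H = -3*(-3) = 9)
T(Y, p) = 9 + Y + p (T(Y, p) = (Y + p) + 9 = 9 + Y + p)
1/((16862 + W)*(-21036 - 47900) + (8179 - T(97, 163))) = 1/((16862 + 42532)*(-21036 - 47900) + (8179 - (9 + 97 + 163))) = 1/(59394*(-68936) + (8179 - 1*269)) = 1/(-4094384784 + (8179 - 269)) = 1/(-4094384784 + 7910) = 1/(-4094376874) = -1/4094376874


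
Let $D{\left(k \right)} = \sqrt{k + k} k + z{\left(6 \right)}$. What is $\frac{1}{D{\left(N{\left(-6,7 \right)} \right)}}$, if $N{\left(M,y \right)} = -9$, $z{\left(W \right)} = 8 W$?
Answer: $\frac{8}{627} + \frac{3 i \sqrt{2}}{418} \approx 0.012759 + 0.01015 i$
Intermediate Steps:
$D{\left(k \right)} = 48 + \sqrt{2} k^{\frac{3}{2}}$ ($D{\left(k \right)} = \sqrt{k + k} k + 8 \cdot 6 = \sqrt{2 k} k + 48 = \sqrt{2} \sqrt{k} k + 48 = \sqrt{2} k^{\frac{3}{2}} + 48 = 48 + \sqrt{2} k^{\frac{3}{2}}$)
$\frac{1}{D{\left(N{\left(-6,7 \right)} \right)}} = \frac{1}{48 + \sqrt{2} \left(-9\right)^{\frac{3}{2}}} = \frac{1}{48 + \sqrt{2} \left(- 27 i\right)} = \frac{1}{48 - 27 i \sqrt{2}}$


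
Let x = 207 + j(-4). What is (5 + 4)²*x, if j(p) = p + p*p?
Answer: 17739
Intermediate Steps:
j(p) = p + p²
x = 219 (x = 207 - 4*(1 - 4) = 207 - 4*(-3) = 207 + 12 = 219)
(5 + 4)²*x = (5 + 4)²*219 = 9²*219 = 81*219 = 17739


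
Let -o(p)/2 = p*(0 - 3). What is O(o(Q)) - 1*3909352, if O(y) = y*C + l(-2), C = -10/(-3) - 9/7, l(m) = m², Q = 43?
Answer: -27361738/7 ≈ -3.9088e+6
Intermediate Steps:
C = 43/21 (C = -10*(-⅓) - 9*⅐ = 10/3 - 9/7 = 43/21 ≈ 2.0476)
o(p) = 6*p (o(p) = -2*p*(0 - 3) = -2*p*(-3) = -(-6)*p = 6*p)
O(y) = 4 + 43*y/21 (O(y) = y*(43/21) + (-2)² = 43*y/21 + 4 = 4 + 43*y/21)
O(o(Q)) - 1*3909352 = (4 + 43*(6*43)/21) - 1*3909352 = (4 + (43/21)*258) - 3909352 = (4 + 3698/7) - 3909352 = 3726/7 - 3909352 = -27361738/7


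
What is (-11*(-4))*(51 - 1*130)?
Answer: -3476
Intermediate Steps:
(-11*(-4))*(51 - 1*130) = 44*(51 - 130) = 44*(-79) = -3476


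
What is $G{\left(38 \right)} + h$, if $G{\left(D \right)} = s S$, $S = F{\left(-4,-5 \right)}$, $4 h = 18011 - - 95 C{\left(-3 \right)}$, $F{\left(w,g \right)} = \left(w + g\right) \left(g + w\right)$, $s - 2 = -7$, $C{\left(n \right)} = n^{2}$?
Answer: $\frac{8623}{2} \approx 4311.5$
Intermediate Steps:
$s = -5$ ($s = 2 - 7 = -5$)
$F{\left(w,g \right)} = \left(g + w\right)^{2}$ ($F{\left(w,g \right)} = \left(g + w\right) \left(g + w\right) = \left(g + w\right)^{2}$)
$h = \frac{9433}{2}$ ($h = \frac{18011 - - 95 \left(-3\right)^{2}}{4} = \frac{18011 - \left(-95\right) 9}{4} = \frac{18011 - -855}{4} = \frac{18011 + 855}{4} = \frac{1}{4} \cdot 18866 = \frac{9433}{2} \approx 4716.5$)
$S = 81$ ($S = \left(-5 - 4\right)^{2} = \left(-9\right)^{2} = 81$)
$G{\left(D \right)} = -405$ ($G{\left(D \right)} = \left(-5\right) 81 = -405$)
$G{\left(38 \right)} + h = -405 + \frac{9433}{2} = \frac{8623}{2}$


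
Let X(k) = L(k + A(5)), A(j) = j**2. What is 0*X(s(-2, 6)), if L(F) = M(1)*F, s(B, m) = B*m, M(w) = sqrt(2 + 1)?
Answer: 0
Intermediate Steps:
M(w) = sqrt(3)
L(F) = F*sqrt(3) (L(F) = sqrt(3)*F = F*sqrt(3))
X(k) = sqrt(3)*(25 + k) (X(k) = (k + 5**2)*sqrt(3) = (k + 25)*sqrt(3) = (25 + k)*sqrt(3) = sqrt(3)*(25 + k))
0*X(s(-2, 6)) = 0*(sqrt(3)*(25 - 2*6)) = 0*(sqrt(3)*(25 - 12)) = 0*(sqrt(3)*13) = 0*(13*sqrt(3)) = 0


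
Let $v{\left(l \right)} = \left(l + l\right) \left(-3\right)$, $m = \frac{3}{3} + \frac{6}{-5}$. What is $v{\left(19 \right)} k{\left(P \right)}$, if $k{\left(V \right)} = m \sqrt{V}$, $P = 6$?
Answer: $\frac{114 \sqrt{6}}{5} \approx 55.848$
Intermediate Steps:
$m = - \frac{1}{5}$ ($m = 3 \cdot \frac{1}{3} + 6 \left(- \frac{1}{5}\right) = 1 - \frac{6}{5} = - \frac{1}{5} \approx -0.2$)
$v{\left(l \right)} = - 6 l$ ($v{\left(l \right)} = 2 l \left(-3\right) = - 6 l$)
$k{\left(V \right)} = - \frac{\sqrt{V}}{5}$
$v{\left(19 \right)} k{\left(P \right)} = \left(-6\right) 19 \left(- \frac{\sqrt{6}}{5}\right) = - 114 \left(- \frac{\sqrt{6}}{5}\right) = \frac{114 \sqrt{6}}{5}$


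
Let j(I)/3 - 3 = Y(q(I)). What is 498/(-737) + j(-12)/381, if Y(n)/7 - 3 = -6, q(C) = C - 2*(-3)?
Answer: -76512/93599 ≈ -0.81744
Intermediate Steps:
q(C) = 6 + C (q(C) = C + 6 = 6 + C)
Y(n) = -21 (Y(n) = 21 + 7*(-6) = 21 - 42 = -21)
j(I) = -54 (j(I) = 9 + 3*(-21) = 9 - 63 = -54)
498/(-737) + j(-12)/381 = 498/(-737) - 54/381 = 498*(-1/737) - 54*1/381 = -498/737 - 18/127 = -76512/93599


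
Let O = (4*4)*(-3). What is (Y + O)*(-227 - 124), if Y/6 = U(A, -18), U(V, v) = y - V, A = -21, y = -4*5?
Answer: 14742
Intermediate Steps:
y = -20
U(V, v) = -20 - V
Y = 6 (Y = 6*(-20 - 1*(-21)) = 6*(-20 + 21) = 6*1 = 6)
O = -48 (O = 16*(-3) = -48)
(Y + O)*(-227 - 124) = (6 - 48)*(-227 - 124) = -42*(-351) = 14742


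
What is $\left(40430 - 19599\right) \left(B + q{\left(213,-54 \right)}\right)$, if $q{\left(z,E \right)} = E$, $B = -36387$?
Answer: $-759102471$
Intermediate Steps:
$\left(40430 - 19599\right) \left(B + q{\left(213,-54 \right)}\right) = \left(40430 - 19599\right) \left(-36387 - 54\right) = 20831 \left(-36441\right) = -759102471$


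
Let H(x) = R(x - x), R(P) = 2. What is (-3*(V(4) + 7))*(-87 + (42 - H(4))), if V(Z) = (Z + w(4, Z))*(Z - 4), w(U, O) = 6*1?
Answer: 987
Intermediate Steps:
H(x) = 2
w(U, O) = 6
V(Z) = (-4 + Z)*(6 + Z) (V(Z) = (Z + 6)*(Z - 4) = (6 + Z)*(-4 + Z) = (-4 + Z)*(6 + Z))
(-3*(V(4) + 7))*(-87 + (42 - H(4))) = (-3*((-24 + 4² + 2*4) + 7))*(-87 + (42 - 1*2)) = (-3*((-24 + 16 + 8) + 7))*(-87 + (42 - 2)) = (-3*(0 + 7))*(-87 + 40) = -3*7*(-47) = -21*(-47) = 987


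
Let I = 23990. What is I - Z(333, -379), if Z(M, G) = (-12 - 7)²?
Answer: 23629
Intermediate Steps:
Z(M, G) = 361 (Z(M, G) = (-19)² = 361)
I - Z(333, -379) = 23990 - 1*361 = 23990 - 361 = 23629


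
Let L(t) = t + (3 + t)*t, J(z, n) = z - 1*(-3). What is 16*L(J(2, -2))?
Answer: 720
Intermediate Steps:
J(z, n) = 3 + z (J(z, n) = z + 3 = 3 + z)
L(t) = t + t*(3 + t)
16*L(J(2, -2)) = 16*((3 + 2)*(4 + (3 + 2))) = 16*(5*(4 + 5)) = 16*(5*9) = 16*45 = 720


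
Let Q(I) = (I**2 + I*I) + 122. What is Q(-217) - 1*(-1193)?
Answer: 95493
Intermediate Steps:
Q(I) = 122 + 2*I**2 (Q(I) = (I**2 + I**2) + 122 = 2*I**2 + 122 = 122 + 2*I**2)
Q(-217) - 1*(-1193) = (122 + 2*(-217)**2) - 1*(-1193) = (122 + 2*47089) + 1193 = (122 + 94178) + 1193 = 94300 + 1193 = 95493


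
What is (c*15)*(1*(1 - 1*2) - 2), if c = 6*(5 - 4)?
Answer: -270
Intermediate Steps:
c = 6 (c = 6*1 = 6)
(c*15)*(1*(1 - 1*2) - 2) = (6*15)*(1*(1 - 1*2) - 2) = 90*(1*(1 - 2) - 2) = 90*(1*(-1) - 2) = 90*(-1 - 2) = 90*(-3) = -270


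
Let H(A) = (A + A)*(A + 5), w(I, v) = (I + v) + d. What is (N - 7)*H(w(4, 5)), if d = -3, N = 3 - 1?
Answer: -660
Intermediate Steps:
N = 2
w(I, v) = -3 + I + v (w(I, v) = (I + v) - 3 = -3 + I + v)
H(A) = 2*A*(5 + A) (H(A) = (2*A)*(5 + A) = 2*A*(5 + A))
(N - 7)*H(w(4, 5)) = (2 - 7)*(2*(-3 + 4 + 5)*(5 + (-3 + 4 + 5))) = -10*6*(5 + 6) = -10*6*11 = -5*132 = -660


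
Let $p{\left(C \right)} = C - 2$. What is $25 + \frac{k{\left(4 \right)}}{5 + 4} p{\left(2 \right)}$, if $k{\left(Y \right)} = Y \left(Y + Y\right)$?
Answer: $25$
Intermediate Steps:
$k{\left(Y \right)} = 2 Y^{2}$ ($k{\left(Y \right)} = Y 2 Y = 2 Y^{2}$)
$p{\left(C \right)} = -2 + C$
$25 + \frac{k{\left(4 \right)}}{5 + 4} p{\left(2 \right)} = 25 + \frac{2 \cdot 4^{2}}{5 + 4} \left(-2 + 2\right) = 25 + \frac{2 \cdot 16}{9} \cdot 0 = 25 + \frac{1}{9} \cdot 32 \cdot 0 = 25 + \frac{32}{9} \cdot 0 = 25 + 0 = 25$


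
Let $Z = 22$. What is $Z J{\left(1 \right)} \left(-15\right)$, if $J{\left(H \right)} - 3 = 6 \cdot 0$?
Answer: $-990$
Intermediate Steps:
$J{\left(H \right)} = 3$ ($J{\left(H \right)} = 3 + 6 \cdot 0 = 3 + 0 = 3$)
$Z J{\left(1 \right)} \left(-15\right) = 22 \cdot 3 \left(-15\right) = 66 \left(-15\right) = -990$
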